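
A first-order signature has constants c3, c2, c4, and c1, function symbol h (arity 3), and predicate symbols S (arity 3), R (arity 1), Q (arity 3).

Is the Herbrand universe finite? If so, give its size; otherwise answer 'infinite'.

infinite

The signature has at least one function symbol (h, arity 3) and at least one constant (c3).
Iterating h gives infinitely many distinct ground terms: c3, h(c3, c3, c3), h(h(c3, c3, c3), h(c3, c3, c3), h(c3, c3, c3)), ...
So the Herbrand universe is infinite.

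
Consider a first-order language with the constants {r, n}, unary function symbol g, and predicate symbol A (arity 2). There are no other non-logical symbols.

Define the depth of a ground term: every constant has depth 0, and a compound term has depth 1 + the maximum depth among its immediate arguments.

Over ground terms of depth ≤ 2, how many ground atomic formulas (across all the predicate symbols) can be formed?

First count ground terms of depth ≤ 2.
If N_k denotes the number of depth-≤k ground terms, the 2 constants give N_0 = 2, and each function symbol of arity r contributes N_{k-1}^r new terms at level k: N_k = 2 + N_{k-1}.
N_0 = 2
N_1 = 2 + 2 = 4
N_2 = 2 + 4 = 6
Explicitly: r, n, g(r), g(n), g(g(r)), g(g(n)).
So |H| = 6.
Ground atoms are formed by filling each argument slot of a predicate with a term from H, so an r-ary predicate gives |H|^r atoms:
  A: 6^2 = 36
Total ground atoms: 36.

36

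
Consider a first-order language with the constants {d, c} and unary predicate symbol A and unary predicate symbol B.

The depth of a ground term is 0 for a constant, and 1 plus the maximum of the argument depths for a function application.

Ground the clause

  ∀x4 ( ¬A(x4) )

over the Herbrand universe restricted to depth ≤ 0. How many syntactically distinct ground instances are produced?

Ground terms of depth ≤ 0:
  With no function symbols every ground term is a constant, so there are exactly 2 ground terms at every depth bound.
  N_0 = 2
  Explicitly: d, c.
So there are 2 ground terms available for substitution.
The body mentions the single quantified variable x4; since ground terms form a free algebra, no two substitutions collapse to the same formula.
Number of ground instances = 2.

2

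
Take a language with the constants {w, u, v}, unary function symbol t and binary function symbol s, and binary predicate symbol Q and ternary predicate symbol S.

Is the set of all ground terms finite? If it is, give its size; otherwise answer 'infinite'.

infinite

The signature has at least one function symbol (t, arity 1) and at least one constant (w).
Iterating t gives infinitely many distinct ground terms: w, t(w), t(t(w)), ...
So the Herbrand universe is infinite.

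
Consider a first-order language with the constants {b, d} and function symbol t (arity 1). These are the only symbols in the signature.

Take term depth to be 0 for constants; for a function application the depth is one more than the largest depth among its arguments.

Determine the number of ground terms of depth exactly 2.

Let N_k count ground terms of depth at most k. Each non-constant term of depth ≤ k is some function symbol applied to depth-≤(k−1) arguments, giving N_k = 2 + N_{k-1}.
N_0 = 2
N_1 = 2 + 2 = 4
N_2 = 2 + 4 = 6
Terms of depth exactly 2: N_2 − N_1 = 6 − 4 = 2.

2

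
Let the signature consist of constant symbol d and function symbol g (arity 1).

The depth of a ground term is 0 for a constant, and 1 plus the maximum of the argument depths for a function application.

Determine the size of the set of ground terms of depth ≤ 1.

Let N_k count ground terms of depth at most k. Each non-constant term of depth ≤ k is some function symbol applied to depth-≤(k−1) arguments, giving N_k = 1 + N_{k-1}.
N_0 = 1
N_1 = 1 + 1 = 2
Explicitly: d, g(d).

2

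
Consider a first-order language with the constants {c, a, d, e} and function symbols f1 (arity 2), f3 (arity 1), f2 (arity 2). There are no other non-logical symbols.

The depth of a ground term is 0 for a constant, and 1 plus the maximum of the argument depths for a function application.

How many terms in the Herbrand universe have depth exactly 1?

Count level by level. With function symbols f1/2, f3/1, f2/2, the terms of depth ≤ k are the 4 constants together with each function applied to depth-≤(k−1) tuples, so N_k = 4 + N_{k-1}^2 + N_{k-1} + N_{k-1}^2.
N_0 = 4
N_1 = 4 + 4^2 + 4 + 4^2 = 40
Terms of depth exactly 1: N_1 − N_0 = 40 − 4 = 36.

36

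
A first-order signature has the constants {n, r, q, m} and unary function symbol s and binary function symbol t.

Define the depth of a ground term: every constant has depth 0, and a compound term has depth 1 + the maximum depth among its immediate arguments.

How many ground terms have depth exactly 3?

Count level by level. With function symbols s/1, t/2, the terms of depth ≤ k are the 4 constants together with each function applied to depth-≤(k−1) tuples, so N_k = 4 + N_{k-1} + N_{k-1}^2.
N_0 = 4
N_1 = 4 + 4 + 4^2 = 24
N_2 = 4 + 24 + 24^2 = 604
N_3 = 4 + 604 + 604^2 = 365424
Terms of depth exactly 3: N_3 − N_2 = 365424 − 604 = 364820.

364820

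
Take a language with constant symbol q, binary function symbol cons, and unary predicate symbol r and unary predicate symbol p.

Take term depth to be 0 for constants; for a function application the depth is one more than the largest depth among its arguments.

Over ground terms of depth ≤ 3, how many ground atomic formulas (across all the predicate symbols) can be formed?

52

First count ground terms of depth ≤ 3.
Let N_k = |{terms of depth ≤ k}|. Then N_0 = 1 and N_k = 1 + N_{k-1}^2 for k ≥ 1 (one summand per function symbol, arity giving the exponent).
N_0 = 1
N_1 = 1 + 1^2 = 2
N_2 = 1 + 2^2 = 5
N_3 = 1 + 5^2 = 26
So |H| = 26.
For each predicate symbol, the number of ground atoms is |H| raised to its arity; summing:
  r: 26;  p: 26
Total ground atoms: 26 + 26 = 52.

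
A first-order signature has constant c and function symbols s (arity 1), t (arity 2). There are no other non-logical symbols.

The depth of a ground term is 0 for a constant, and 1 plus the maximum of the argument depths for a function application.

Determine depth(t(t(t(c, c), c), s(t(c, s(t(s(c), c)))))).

depth(t(c, c)) = 1 + max(0, 0) = 1
depth(t(t(c, c), c)) = 1 + max(1, 0) = 2
depth(s(c)) = 1 + depth(c) = 1 + 0 = 1
depth(t(s(c), c)) = 1 + max(1, 0) = 2
depth(s(t(s(c), c))) = 1 + depth(t(s(c), c)) = 1 + 2 = 3
depth(t(c, s(t(s(c), c)))) = 1 + max(0, 3) = 4
depth(s(t(c, s(t(s(c), c))))) = 1 + depth(t(c, s(t(s(c), c)))) = 1 + 4 = 5
depth(t(t(t(c, c), c), s(t(c, s(t(s(c), c)))))) = 1 + max(2, 5) = 6

6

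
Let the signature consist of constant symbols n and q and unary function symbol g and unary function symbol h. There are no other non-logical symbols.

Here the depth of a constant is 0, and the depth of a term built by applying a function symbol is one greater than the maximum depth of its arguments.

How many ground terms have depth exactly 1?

Let N_k = |{terms of depth ≤ k}|. Then N_0 = 2 and N_k = 2 + N_{k-1} + N_{k-1} for k ≥ 1 (one summand per function symbol, arity giving the exponent).
N_0 = 2
N_1 = 2 + 2 + 2 = 6
Terms of depth exactly 1: N_1 − N_0 = 6 − 2 = 4.

4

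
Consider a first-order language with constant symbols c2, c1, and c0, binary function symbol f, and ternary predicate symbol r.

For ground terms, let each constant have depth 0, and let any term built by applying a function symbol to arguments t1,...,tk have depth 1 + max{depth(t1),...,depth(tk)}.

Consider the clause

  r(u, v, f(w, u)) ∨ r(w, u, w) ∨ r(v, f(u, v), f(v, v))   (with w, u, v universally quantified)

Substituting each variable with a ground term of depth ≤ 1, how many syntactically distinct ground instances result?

Ground terms of depth ≤ 1:
  If N_k denotes the number of depth-≤k ground terms, the 3 constants give N_0 = 3, and each function symbol of arity r contributes N_{k-1}^r new terms at level k: N_k = 3 + N_{k-1}^2.
  N_0 = 3
  N_1 = 3 + 3^2 = 12
So there are 12 ground terms available for substitution.
Each of w, u, v ranges independently over the available ground terms, and distinct assignments produce distinct instances.
Number of ground instances = 12^3 = 1728.

1728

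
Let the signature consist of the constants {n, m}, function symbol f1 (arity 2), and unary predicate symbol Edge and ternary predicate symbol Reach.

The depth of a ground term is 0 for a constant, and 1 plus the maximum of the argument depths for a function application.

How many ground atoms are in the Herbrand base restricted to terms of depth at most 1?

222

First count ground terms of depth ≤ 1.
If N_k denotes the number of depth-≤k ground terms, the 2 constants give N_0 = 2, and each function symbol of arity r contributes N_{k-1}^r new terms at level k: N_k = 2 + N_{k-1}^2.
N_0 = 2
N_1 = 2 + 2^2 = 6
Explicitly: n, m, f1(n, n), f1(n, m), f1(m, n), f1(m, m).
So |H| = 6.
Ground atoms are formed by filling each argument slot of a predicate with a term from H, so an r-ary predicate gives |H|^r atoms:
  Edge: 6;  Reach: 6^3 = 216
Total ground atoms: 6 + 216 = 222.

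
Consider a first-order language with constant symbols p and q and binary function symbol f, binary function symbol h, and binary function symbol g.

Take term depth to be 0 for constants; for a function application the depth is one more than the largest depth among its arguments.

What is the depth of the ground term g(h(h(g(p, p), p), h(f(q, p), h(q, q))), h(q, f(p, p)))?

4

depth(g(p, p)) = 1 + max(0, 0) = 1
depth(h(g(p, p), p)) = 1 + max(1, 0) = 2
depth(f(q, p)) = 1 + max(0, 0) = 1
depth(h(q, q)) = 1 + max(0, 0) = 1
depth(h(f(q, p), h(q, q))) = 1 + max(1, 1) = 2
depth(h(h(g(p, p), p), h(f(q, p), h(q, q)))) = 1 + max(2, 2) = 3
depth(f(p, p)) = 1 + max(0, 0) = 1
depth(h(q, f(p, p))) = 1 + max(0, 1) = 2
depth(g(h(h(g(p, p), p), h(f(q, p), h(q, q))), h(q, f(p, p)))) = 1 + max(3, 2) = 4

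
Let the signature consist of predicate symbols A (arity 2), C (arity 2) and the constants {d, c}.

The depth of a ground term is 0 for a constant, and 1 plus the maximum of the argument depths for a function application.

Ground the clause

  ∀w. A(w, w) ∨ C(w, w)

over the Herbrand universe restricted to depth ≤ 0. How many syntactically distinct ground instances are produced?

Ground terms of depth ≤ 0:
  With no function symbols every ground term is a constant, so there are exactly 2 ground terms at every depth bound.
  N_0 = 2
  Explicitly: d, c.
So there are 2 ground terms available for substitution.
The body mentions the single quantified variable w; since ground terms form a free algebra, no two substitutions collapse to the same formula.
Number of ground instances = 2.

2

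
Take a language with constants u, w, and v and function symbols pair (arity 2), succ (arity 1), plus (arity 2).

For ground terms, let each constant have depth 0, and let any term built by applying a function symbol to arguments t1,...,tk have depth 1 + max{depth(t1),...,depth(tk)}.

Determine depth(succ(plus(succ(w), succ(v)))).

3

depth(succ(w)) = 1 + depth(w) = 1 + 0 = 1
depth(succ(v)) = 1 + depth(v) = 1 + 0 = 1
depth(plus(succ(w), succ(v))) = 1 + max(1, 1) = 2
depth(succ(plus(succ(w), succ(v)))) = 1 + depth(plus(succ(w), succ(v))) = 1 + 2 = 3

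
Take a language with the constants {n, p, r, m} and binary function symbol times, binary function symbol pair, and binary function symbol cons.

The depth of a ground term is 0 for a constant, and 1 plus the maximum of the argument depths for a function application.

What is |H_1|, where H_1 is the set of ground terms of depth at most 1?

Count level by level. With function symbols times/2, pair/2, cons/2, the terms of depth ≤ k are the 4 constants together with each function applied to depth-≤(k−1) tuples, so N_k = 4 + N_{k-1}^2 + N_{k-1}^2 + N_{k-1}^2.
N_0 = 4
N_1 = 4 + 4^2 + 4^2 + 4^2 = 52

52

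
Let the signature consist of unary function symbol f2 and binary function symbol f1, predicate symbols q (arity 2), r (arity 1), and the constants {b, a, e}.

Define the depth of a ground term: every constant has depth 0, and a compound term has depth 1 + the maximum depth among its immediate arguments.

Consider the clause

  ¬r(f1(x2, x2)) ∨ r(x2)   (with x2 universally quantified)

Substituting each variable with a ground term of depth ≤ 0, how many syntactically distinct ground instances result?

Ground terms of depth ≤ 0:
  Count level by level. With function symbols f2/1, f1/2, the terms of depth ≤ k are the 3 constants together with each function applied to depth-≤(k−1) tuples, so N_k = 3 + N_{k-1} + N_{k-1}^2.
  N_0 = 3
  Explicitly: b, a, e.
So there are 3 ground terms available for substitution.
There is 1 variable to instantiate (x2),  occurring in at least one literal, so different choices give different ground instances.
Number of ground instances = 3.

3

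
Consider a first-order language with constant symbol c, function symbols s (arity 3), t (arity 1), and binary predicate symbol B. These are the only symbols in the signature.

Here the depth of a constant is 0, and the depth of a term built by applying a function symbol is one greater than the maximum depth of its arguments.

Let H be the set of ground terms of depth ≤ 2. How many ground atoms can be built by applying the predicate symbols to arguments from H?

961

First count ground terms of depth ≤ 2.
Let N_k = |{terms of depth ≤ k}|. Then N_0 = 1 and N_k = 1 + N_{k-1}^3 + N_{k-1} for k ≥ 1 (one summand per function symbol, arity giving the exponent).
N_0 = 1
N_1 = 1 + 1^3 + 1 = 3
N_2 = 1 + 3^3 + 3 = 31
So |H| = 31.
For each predicate symbol, the number of ground atoms is |H| raised to its arity; summing:
  B: 31^2 = 961
Total ground atoms: 961.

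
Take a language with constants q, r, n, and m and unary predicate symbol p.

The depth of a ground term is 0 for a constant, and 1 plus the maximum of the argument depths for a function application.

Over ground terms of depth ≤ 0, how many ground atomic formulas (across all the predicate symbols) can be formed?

First count ground terms of depth ≤ 0.
With no function symbols every ground term is a constant, so there are exactly 4 ground terms at every depth bound.
N_0 = 4
So |H| = 4.
A ground atom is a predicate applied to a tuple of terms from H, so the count is the sum over predicates of |H|^arity:
  p: 4
Total ground atoms: 4.

4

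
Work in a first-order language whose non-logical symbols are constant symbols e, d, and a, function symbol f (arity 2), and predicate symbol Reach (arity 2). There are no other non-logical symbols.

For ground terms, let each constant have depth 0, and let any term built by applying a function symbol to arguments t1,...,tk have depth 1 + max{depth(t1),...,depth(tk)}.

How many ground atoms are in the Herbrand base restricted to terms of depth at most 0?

9

First count ground terms of depth ≤ 0.
Write N_k for the number of ground terms of depth ≤ k. A term of depth ≤ k is either a constant or a function symbol applied to arguments of depth ≤ k−1, so N_k = 3 + N_{k-1}^2.
N_0 = 3
So |H| = 3.
Ground atoms are formed by filling each argument slot of a predicate with a term from H, so an r-ary predicate gives |H|^r atoms:
  Reach: 3^2 = 9
Total ground atoms: 9.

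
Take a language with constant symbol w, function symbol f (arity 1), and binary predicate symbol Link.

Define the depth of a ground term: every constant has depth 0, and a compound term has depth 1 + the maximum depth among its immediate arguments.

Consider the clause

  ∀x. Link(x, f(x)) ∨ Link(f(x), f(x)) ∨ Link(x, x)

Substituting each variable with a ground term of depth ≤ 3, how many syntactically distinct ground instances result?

Ground terms of depth ≤ 3:
  Count level by level. With function symbols f/1, the terms of depth ≤ k are the 1 constant together with each function applied to depth-≤(k−1) tuples, so N_k = 1 + N_{k-1}.
  N_0 = 1
  N_1 = 1 + 1 = 2
  N_2 = 1 + 2 = 3
  N_3 = 1 + 3 = 4
So there are 4 ground terms available for substitution.
The body mentions the single quantified variable x; since ground terms form a free algebra, no two substitutions collapse to the same formula.
Number of ground instances = 4.

4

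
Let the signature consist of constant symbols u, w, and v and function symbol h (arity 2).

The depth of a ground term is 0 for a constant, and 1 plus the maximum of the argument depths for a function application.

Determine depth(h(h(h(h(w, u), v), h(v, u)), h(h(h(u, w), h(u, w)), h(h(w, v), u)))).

4

depth(h(w, u)) = 1 + max(0, 0) = 1
depth(h(h(w, u), v)) = 1 + max(1, 0) = 2
depth(h(v, u)) = 1 + max(0, 0) = 1
depth(h(h(h(w, u), v), h(v, u))) = 1 + max(2, 1) = 3
depth(h(u, w)) = 1 + max(0, 0) = 1
depth(h(h(u, w), h(u, w))) = 1 + max(1, 1) = 2
depth(h(w, v)) = 1 + max(0, 0) = 1
depth(h(h(w, v), u)) = 1 + max(1, 0) = 2
depth(h(h(h(u, w), h(u, w)), h(h(w, v), u))) = 1 + max(2, 2) = 3
depth(h(h(h(h(w, u), v), h(v, u)), h(h(h(u, w), h(u, w)), h(h(w, v), u)))) = 1 + max(3, 3) = 4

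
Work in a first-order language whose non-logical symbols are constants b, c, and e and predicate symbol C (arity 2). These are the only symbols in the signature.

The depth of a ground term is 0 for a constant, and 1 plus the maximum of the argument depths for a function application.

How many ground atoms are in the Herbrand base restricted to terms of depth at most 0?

First count ground terms of depth ≤ 0.
With no function symbols every ground term is a constant, so there are exactly 3 ground terms at every depth bound.
N_0 = 3
So |H| = 3.
For each predicate symbol, the number of ground atoms is |H| raised to its arity; summing:
  C: 3^2 = 9
Total ground atoms: 9.

9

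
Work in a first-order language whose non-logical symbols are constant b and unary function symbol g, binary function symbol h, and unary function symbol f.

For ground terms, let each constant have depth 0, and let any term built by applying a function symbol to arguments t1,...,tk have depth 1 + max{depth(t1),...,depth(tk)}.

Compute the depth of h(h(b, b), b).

depth(h(b, b)) = 1 + max(0, 0) = 1
depth(h(h(b, b), b)) = 1 + max(1, 0) = 2

2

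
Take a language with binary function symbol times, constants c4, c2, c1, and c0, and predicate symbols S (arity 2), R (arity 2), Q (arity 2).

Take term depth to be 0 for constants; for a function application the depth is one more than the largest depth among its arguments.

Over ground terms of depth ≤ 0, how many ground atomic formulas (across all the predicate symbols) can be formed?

48

First count ground terms of depth ≤ 0.
Let N_k = |{terms of depth ≤ k}|. Then N_0 = 4 and N_k = 4 + N_{k-1}^2 for k ≥ 1 (one summand per function symbol, arity giving the exponent).
N_0 = 4
So |H| = 4.
Ground atoms are formed by filling each argument slot of a predicate with a term from H, so an r-ary predicate gives |H|^r atoms:
  S: 4^2 = 16;  R: 4^2 = 16;  Q: 4^2 = 16
Total ground atoms: 16 + 16 + 16 = 48.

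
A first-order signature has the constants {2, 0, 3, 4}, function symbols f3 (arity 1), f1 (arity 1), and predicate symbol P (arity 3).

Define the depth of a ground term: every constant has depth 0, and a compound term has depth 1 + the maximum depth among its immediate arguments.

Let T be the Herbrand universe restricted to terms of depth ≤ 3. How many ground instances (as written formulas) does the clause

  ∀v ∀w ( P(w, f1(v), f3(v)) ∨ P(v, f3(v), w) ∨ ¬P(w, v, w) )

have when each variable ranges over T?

3600

Ground terms of depth ≤ 3:
  If N_k denotes the number of depth-≤k ground terms, the 4 constants give N_0 = 4, and each function symbol of arity r contributes N_{k-1}^r new terms at level k: N_k = 4 + N_{k-1} + N_{k-1}.
  N_0 = 4
  N_1 = 4 + 4 + 4 = 12
  N_2 = 4 + 12 + 12 = 28
  N_3 = 4 + 28 + 28 = 60
So there are 60 ground terms available for substitution.
There are 2 variables to instantiate (v, w), each occurring in at least one literal, so different choices give different ground instances.
Number of ground instances = 60^2 = 3600.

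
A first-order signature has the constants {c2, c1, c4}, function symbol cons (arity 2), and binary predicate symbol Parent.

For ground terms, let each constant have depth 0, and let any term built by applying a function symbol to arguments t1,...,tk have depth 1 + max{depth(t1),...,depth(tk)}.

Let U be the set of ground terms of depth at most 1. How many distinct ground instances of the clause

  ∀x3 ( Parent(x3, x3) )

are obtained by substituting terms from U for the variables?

Ground terms of depth ≤ 1:
  If N_k denotes the number of depth-≤k ground terms, the 3 constants give N_0 = 3, and each function symbol of arity r contributes N_{k-1}^r new terms at level k: N_k = 3 + N_{k-1}^2.
  N_0 = 3
  N_1 = 3 + 3^2 = 12
So there are 12 ground terms available for substitution.
There is 1 variable to instantiate (x3),  occurring in at least one literal, so different choices give different ground instances.
Number of ground instances = 12.

12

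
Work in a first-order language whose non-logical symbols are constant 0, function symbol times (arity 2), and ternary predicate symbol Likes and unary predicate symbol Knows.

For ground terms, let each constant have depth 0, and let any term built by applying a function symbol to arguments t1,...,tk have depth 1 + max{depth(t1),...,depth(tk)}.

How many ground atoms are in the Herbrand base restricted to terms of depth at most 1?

10

First count ground terms of depth ≤ 1.
Let N_k = |{terms of depth ≤ k}|. Then N_0 = 1 and N_k = 1 + N_{k-1}^2 for k ≥ 1 (one summand per function symbol, arity giving the exponent).
N_0 = 1
N_1 = 1 + 1^2 = 2
So |H| = 2.
For each predicate symbol, the number of ground atoms is |H| raised to its arity; summing:
  Likes: 2^3 = 8;  Knows: 2
Total ground atoms: 8 + 2 = 10.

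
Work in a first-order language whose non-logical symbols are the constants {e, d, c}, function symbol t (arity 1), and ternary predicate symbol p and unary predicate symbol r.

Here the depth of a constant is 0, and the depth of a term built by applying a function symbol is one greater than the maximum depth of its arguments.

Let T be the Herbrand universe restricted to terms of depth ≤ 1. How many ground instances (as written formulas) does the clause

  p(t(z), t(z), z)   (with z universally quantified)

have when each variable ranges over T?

Ground terms of depth ≤ 1:
  Count level by level. With function symbols t/1, the terms of depth ≤ k are the 3 constants together with each function applied to depth-≤(k−1) tuples, so N_k = 3 + N_{k-1}.
  N_0 = 3
  N_1 = 3 + 3 = 6
  Explicitly: e, d, c, t(e), t(d), t(c).
So there are 6 ground terms available for substitution.
There is 1 variable to instantiate (z),  occurring in at least one literal, so different choices give different ground instances.
Number of ground instances = 6.

6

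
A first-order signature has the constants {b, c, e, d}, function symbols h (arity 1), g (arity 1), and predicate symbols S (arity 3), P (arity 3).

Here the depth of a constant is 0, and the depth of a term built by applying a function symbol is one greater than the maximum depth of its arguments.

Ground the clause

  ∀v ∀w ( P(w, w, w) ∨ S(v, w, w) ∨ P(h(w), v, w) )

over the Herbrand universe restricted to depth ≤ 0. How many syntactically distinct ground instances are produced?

Ground terms of depth ≤ 0:
  If N_k denotes the number of depth-≤k ground terms, the 4 constants give N_0 = 4, and each function symbol of arity r contributes N_{k-1}^r new terms at level k: N_k = 4 + N_{k-1} + N_{k-1}.
  N_0 = 4
So there are 4 ground terms available for substitution.
The body mentions every one of the 2 quantified variables; since ground terms form a free algebra, no two substitutions collapse to the same formula.
Number of ground instances = 4^2 = 16.

16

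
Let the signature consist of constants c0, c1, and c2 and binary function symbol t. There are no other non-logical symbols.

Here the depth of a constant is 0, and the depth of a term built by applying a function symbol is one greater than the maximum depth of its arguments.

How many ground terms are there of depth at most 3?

21612

Let N_k count ground terms of depth at most k. Each non-constant term of depth ≤ k is some function symbol applied to depth-≤(k−1) arguments, giving N_k = 3 + N_{k-1}^2.
N_0 = 3
N_1 = 3 + 3^2 = 12
N_2 = 3 + 12^2 = 147
N_3 = 3 + 147^2 = 21612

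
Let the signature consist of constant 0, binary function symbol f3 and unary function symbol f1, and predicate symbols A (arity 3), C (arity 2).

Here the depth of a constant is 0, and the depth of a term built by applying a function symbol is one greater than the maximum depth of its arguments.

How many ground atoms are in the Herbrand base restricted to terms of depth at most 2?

First count ground terms of depth ≤ 2.
Let N_k = |{terms of depth ≤ k}|. Then N_0 = 1 and N_k = 1 + N_{k-1}^2 + N_{k-1} for k ≥ 1 (one summand per function symbol, arity giving the exponent).
N_0 = 1
N_1 = 1 + 1^2 + 1 = 3
N_2 = 1 + 3^2 + 3 = 13
So |H| = 13.
For each predicate symbol, the number of ground atoms is |H| raised to its arity; summing:
  A: 13^3 = 2197;  C: 13^2 = 169
Total ground atoms: 2197 + 169 = 2366.

2366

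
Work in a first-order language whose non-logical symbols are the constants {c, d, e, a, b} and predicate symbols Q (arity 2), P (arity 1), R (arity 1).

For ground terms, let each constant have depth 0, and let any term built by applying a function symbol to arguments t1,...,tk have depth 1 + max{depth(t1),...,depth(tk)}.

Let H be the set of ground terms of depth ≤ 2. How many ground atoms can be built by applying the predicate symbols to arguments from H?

35

First count ground terms of depth ≤ 2.
With no function symbols every ground term is a constant, so there are exactly 5 ground terms at every depth bound.
N_0 = 5
N_1 = 5
N_2 = 5
Explicitly: c, d, e, a, b.
So |H| = 5.
Ground atoms are formed by filling each argument slot of a predicate with a term from H, so an r-ary predicate gives |H|^r atoms:
  Q: 5^2 = 25;  P: 5;  R: 5
Total ground atoms: 25 + 5 + 5 = 35.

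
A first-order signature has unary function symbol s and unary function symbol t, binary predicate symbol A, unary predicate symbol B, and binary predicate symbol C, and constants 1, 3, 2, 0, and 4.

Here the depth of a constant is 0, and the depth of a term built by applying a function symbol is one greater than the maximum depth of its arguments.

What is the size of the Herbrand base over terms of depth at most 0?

First count ground terms of depth ≤ 0.
Count level by level. With function symbols s/1, t/1, the terms of depth ≤ k are the 5 constants together with each function applied to depth-≤(k−1) tuples, so N_k = 5 + N_{k-1} + N_{k-1}.
N_0 = 5
So |H| = 5.
A ground atom is a predicate applied to a tuple of terms from H, so the count is the sum over predicates of |H|^arity:
  A: 5^2 = 25;  B: 5;  C: 5^2 = 25
Total ground atoms: 25 + 5 + 25 = 55.

55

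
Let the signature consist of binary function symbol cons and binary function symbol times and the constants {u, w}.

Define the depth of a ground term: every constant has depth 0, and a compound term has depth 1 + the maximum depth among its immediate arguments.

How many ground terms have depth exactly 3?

81408

Write N_k for the number of ground terms of depth ≤ k. A term of depth ≤ k is either a constant or a function symbol applied to arguments of depth ≤ k−1, so N_k = 2 + N_{k-1}^2 + N_{k-1}^2.
N_0 = 2
N_1 = 2 + 2^2 + 2^2 = 10
N_2 = 2 + 10^2 + 10^2 = 202
N_3 = 2 + 202^2 + 202^2 = 81610
Terms of depth exactly 3: N_3 − N_2 = 81610 − 202 = 81408.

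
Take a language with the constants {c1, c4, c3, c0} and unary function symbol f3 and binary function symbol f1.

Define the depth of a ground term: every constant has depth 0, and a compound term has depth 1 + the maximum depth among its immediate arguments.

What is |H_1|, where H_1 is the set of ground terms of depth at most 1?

Let N_k = |{terms of depth ≤ k}|. Then N_0 = 4 and N_k = 4 + N_{k-1} + N_{k-1}^2 for k ≥ 1 (one summand per function symbol, arity giving the exponent).
N_0 = 4
N_1 = 4 + 4 + 4^2 = 24

24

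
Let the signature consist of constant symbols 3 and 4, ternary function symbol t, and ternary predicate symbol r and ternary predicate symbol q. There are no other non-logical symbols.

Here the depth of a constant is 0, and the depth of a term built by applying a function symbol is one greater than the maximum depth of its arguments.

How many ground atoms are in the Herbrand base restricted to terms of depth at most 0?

First count ground terms of depth ≤ 0.
Count level by level. With function symbols t/3, the terms of depth ≤ k are the 2 constants together with each function applied to depth-≤(k−1) tuples, so N_k = 2 + N_{k-1}^3.
N_0 = 2
Explicitly: 3, 4.
So |H| = 2.
Ground atoms are formed by filling each argument slot of a predicate with a term from H, so an r-ary predicate gives |H|^r atoms:
  r: 2^3 = 8;  q: 2^3 = 8
Total ground atoms: 8 + 8 = 16.

16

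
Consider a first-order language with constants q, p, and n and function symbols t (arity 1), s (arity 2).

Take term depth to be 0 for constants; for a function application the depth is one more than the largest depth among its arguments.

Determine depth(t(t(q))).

2

depth(t(q)) = 1 + depth(q) = 1 + 0 = 1
depth(t(t(q))) = 1 + depth(t(q)) = 1 + 1 = 2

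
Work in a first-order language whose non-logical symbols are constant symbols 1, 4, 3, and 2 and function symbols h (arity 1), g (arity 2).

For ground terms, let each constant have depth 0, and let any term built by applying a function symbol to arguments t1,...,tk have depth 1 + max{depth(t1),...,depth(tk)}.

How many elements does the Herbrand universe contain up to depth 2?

If N_k denotes the number of depth-≤k ground terms, the 4 constants give N_0 = 4, and each function symbol of arity r contributes N_{k-1}^r new terms at level k: N_k = 4 + N_{k-1} + N_{k-1}^2.
N_0 = 4
N_1 = 4 + 4 + 4^2 = 24
N_2 = 4 + 24 + 24^2 = 604

604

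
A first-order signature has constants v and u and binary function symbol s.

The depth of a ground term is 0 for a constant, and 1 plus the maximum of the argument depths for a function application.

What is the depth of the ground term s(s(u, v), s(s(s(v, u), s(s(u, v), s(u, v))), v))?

depth(s(u, v)) = 1 + max(0, 0) = 1
depth(s(v, u)) = 1 + max(0, 0) = 1
depth(s(s(u, v), s(u, v))) = 1 + max(1, 1) = 2
depth(s(s(v, u), s(s(u, v), s(u, v)))) = 1 + max(1, 2) = 3
depth(s(s(s(v, u), s(s(u, v), s(u, v))), v)) = 1 + max(3, 0) = 4
depth(s(s(u, v), s(s(s(v, u), s(s(u, v), s(u, v))), v))) = 1 + max(1, 4) = 5

5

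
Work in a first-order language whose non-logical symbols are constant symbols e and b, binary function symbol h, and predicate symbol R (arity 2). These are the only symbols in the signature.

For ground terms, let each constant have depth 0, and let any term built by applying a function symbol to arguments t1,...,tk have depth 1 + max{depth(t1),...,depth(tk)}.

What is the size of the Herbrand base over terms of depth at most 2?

1444

First count ground terms of depth ≤ 2.
Write N_k for the number of ground terms of depth ≤ k. A term of depth ≤ k is either a constant or a function symbol applied to arguments of depth ≤ k−1, so N_k = 2 + N_{k-1}^2.
N_0 = 2
N_1 = 2 + 2^2 = 6
N_2 = 2 + 6^2 = 38
So |H| = 38.
For each predicate symbol, the number of ground atoms is |H| raised to its arity; summing:
  R: 38^2 = 1444
Total ground atoms: 1444.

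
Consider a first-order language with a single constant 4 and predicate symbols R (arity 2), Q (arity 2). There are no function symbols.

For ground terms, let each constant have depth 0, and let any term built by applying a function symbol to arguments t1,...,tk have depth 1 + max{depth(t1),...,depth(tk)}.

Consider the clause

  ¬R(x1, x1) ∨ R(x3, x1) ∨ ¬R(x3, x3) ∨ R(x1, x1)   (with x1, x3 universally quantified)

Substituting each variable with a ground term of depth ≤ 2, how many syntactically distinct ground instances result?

1

Ground terms of depth ≤ 2:
  With no function symbols every ground term is a constant, so there is exactly 1 ground term at every depth bound.
  N_0 = 1
  N_1 = 1
  N_2 = 1
  Explicitly: 4.
So there is exactly 1 ground term available for substitution.
There are 2 variables to instantiate (x1, x3), each occurring in at least one literal, so different choices give different ground instances.
Number of ground instances = 1^2 = 1.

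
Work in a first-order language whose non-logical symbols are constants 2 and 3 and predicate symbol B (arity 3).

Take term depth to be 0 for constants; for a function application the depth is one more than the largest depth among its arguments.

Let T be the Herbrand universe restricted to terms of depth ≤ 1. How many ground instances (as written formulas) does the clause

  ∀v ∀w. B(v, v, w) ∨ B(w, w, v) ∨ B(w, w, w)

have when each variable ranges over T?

Ground terms of depth ≤ 1:
  With no function symbols every ground term is a constant, so there are exactly 2 ground terms at every depth bound.
  N_0 = 2
  N_1 = 2
  Explicitly: 2, 3.
So there are 2 ground terms available for substitution.
The clause has 2 distinct variables (v, w), each appearing in the body. In the free term algebra distinct substitutions yield syntactically distinct ground instances.
Number of ground instances = 2^2 = 4.

4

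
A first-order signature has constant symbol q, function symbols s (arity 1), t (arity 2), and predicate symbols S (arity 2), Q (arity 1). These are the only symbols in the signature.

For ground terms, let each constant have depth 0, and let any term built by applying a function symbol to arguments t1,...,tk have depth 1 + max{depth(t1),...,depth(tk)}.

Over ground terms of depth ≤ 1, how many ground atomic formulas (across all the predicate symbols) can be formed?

First count ground terms of depth ≤ 1.
Let N_k count ground terms of depth at most k. Each non-constant term of depth ≤ k is some function symbol applied to depth-≤(k−1) arguments, giving N_k = 1 + N_{k-1} + N_{k-1}^2.
N_0 = 1
N_1 = 1 + 1 + 1^2 = 3
So |H| = 3.
Each predicate of arity r yields |H|^r ground atoms (one per choice of an r-tuple from H):
  S: 3^2 = 9;  Q: 3
Total ground atoms: 9 + 3 = 12.

12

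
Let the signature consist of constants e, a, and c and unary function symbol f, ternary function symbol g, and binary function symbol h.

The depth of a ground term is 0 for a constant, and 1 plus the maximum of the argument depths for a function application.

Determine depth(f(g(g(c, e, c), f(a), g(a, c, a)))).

depth(g(c, e, c)) = 1 + max(0, 0, 0) = 1
depth(f(a)) = 1 + depth(a) = 1 + 0 = 1
depth(g(a, c, a)) = 1 + max(0, 0, 0) = 1
depth(g(g(c, e, c), f(a), g(a, c, a))) = 1 + max(1, 1, 1) = 2
depth(f(g(g(c, e, c), f(a), g(a, c, a)))) = 1 + depth(g(g(c, e, c), f(a), g(a, c, a))) = 1 + 2 = 3

3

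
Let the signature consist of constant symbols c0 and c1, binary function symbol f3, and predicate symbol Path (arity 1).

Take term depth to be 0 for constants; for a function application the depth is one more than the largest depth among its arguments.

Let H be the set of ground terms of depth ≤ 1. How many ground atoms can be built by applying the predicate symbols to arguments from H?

6

First count ground terms of depth ≤ 1.
Let N_k count ground terms of depth at most k. Each non-constant term of depth ≤ k is some function symbol applied to depth-≤(k−1) arguments, giving N_k = 2 + N_{k-1}^2.
N_0 = 2
N_1 = 2 + 2^2 = 6
So |H| = 6.
A ground atom is a predicate applied to a tuple of terms from H, so the count is the sum over predicates of |H|^arity:
  Path: 6
Total ground atoms: 6.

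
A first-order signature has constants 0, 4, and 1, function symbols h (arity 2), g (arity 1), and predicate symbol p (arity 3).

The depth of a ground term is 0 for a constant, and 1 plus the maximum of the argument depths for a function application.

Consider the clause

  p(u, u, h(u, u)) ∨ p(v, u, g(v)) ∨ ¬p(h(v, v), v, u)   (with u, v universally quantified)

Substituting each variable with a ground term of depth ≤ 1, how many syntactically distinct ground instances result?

Ground terms of depth ≤ 1:
  Write N_k for the number of ground terms of depth ≤ k. A term of depth ≤ k is either a constant or a function symbol applied to arguments of depth ≤ k−1, so N_k = 3 + N_{k-1}^2 + N_{k-1}.
  N_0 = 3
  N_1 = 3 + 3^2 + 3 = 15
So there are 15 ground terms available for substitution.
Each of u, v ranges independently over the available ground terms, and distinct assignments produce distinct instances.
Number of ground instances = 15^2 = 225.

225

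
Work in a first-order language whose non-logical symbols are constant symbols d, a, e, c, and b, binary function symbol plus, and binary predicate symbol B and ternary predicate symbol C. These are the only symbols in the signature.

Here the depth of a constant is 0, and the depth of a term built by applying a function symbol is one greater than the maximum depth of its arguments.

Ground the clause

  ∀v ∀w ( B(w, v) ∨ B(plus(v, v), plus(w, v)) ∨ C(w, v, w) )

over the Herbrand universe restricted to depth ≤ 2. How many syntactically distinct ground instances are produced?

Ground terms of depth ≤ 2:
  If N_k denotes the number of depth-≤k ground terms, the 5 constants give N_0 = 5, and each function symbol of arity r contributes N_{k-1}^r new terms at level k: N_k = 5 + N_{k-1}^2.
  N_0 = 5
  N_1 = 5 + 5^2 = 30
  N_2 = 5 + 30^2 = 905
So there are 905 ground terms available for substitution.
There are 2 variables to instantiate (v, w), each occurring in at least one literal, so different choices give different ground instances.
Number of ground instances = 905^2 = 819025.

819025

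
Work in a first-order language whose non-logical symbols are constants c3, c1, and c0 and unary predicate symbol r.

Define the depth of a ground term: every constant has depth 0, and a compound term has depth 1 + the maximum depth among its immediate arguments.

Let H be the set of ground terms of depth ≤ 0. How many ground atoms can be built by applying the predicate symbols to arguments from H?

First count ground terms of depth ≤ 0.
With no function symbols every ground term is a constant, so there are exactly 3 ground terms at every depth bound.
N_0 = 3
So |H| = 3.
Each predicate of arity r yields |H|^r ground atoms (one per choice of an r-tuple from H):
  r: 3
Total ground atoms: 3.

3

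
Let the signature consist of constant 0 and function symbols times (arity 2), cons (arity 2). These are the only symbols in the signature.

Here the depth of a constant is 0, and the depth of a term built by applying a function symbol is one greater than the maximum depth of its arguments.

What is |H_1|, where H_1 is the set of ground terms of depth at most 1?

3

Let N_k count ground terms of depth at most k. Each non-constant term of depth ≤ k is some function symbol applied to depth-≤(k−1) arguments, giving N_k = 1 + N_{k-1}^2 + N_{k-1}^2.
N_0 = 1
N_1 = 1 + 1^2 + 1^2 = 3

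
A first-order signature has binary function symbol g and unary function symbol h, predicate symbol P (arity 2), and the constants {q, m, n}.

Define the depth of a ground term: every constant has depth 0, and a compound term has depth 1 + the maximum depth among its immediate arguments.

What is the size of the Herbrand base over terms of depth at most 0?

First count ground terms of depth ≤ 0.
If N_k denotes the number of depth-≤k ground terms, the 3 constants give N_0 = 3, and each function symbol of arity r contributes N_{k-1}^r new terms at level k: N_k = 3 + N_{k-1}^2 + N_{k-1}.
N_0 = 3
So |H| = 3.
Ground atoms are formed by filling each argument slot of a predicate with a term from H, so an r-ary predicate gives |H|^r atoms:
  P: 3^2 = 9
Total ground atoms: 9.

9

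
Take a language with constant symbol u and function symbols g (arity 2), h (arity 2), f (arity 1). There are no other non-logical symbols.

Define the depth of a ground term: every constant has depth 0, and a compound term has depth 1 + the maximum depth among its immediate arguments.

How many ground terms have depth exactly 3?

2739

Let N_k count ground terms of depth at most k. Each non-constant term of depth ≤ k is some function symbol applied to depth-≤(k−1) arguments, giving N_k = 1 + N_{k-1}^2 + N_{k-1}^2 + N_{k-1}.
N_0 = 1
N_1 = 1 + 1^2 + 1^2 + 1 = 4
N_2 = 1 + 4^2 + 4^2 + 4 = 37
N_3 = 1 + 37^2 + 37^2 + 37 = 2776
Terms of depth exactly 3: N_3 − N_2 = 2776 − 37 = 2739.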